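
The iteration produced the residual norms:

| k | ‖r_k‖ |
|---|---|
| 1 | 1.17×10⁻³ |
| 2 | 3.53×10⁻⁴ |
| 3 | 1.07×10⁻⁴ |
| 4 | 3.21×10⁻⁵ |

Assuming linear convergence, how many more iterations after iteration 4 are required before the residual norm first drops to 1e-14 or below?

Rate ρ ≈ ‖r_4‖/‖r_3‖ = 3.21×10⁻⁵/1.07×10⁻⁴ = 0.3000.
After j more steps, ‖r_{4+j}‖ ≈ 3.21×10⁻⁵·ρ^j; need ρ^j ≤ 1e-14/3.21×10⁻⁵ = 3.11526e-10.
j ≥ ln(3.11526e-10)/ln(0.3000) = -21.8895/-1.20397 = 18.181.
So 19 more iterations are needed.

19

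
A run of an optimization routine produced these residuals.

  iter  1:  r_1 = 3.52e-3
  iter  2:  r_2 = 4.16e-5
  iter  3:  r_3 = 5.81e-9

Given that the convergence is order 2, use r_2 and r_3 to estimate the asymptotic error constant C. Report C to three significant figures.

3.36

C ≈ r_3 / r_2^2
  = 5.81e-9 / (4.16e-5)^2
  = 5.81e-9 / 1.73056e-09 ≈ 3.3573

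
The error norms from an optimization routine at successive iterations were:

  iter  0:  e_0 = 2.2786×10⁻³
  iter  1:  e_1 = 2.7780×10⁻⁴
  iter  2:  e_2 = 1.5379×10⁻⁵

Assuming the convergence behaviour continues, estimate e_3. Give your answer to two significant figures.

First estimate the order: p ≈ ln(e_2/e_1) / ln(e_1/e_0) = ln(1.5379×10⁻⁵/2.7780×10⁻⁴)/ln(2.7780×10⁻⁴/2.2786×10⁻³) = ln(0.05536)/ln(0.121917) ≈ 1.3752.
Then e_3 ≈ e_2·(e_2/e_1)^p = 1.5379×10⁻⁵·(0.05536)^1.3752 = 1.5379×10⁻⁵·0.0186915 ≈ 2.875e-07.

2.9e-7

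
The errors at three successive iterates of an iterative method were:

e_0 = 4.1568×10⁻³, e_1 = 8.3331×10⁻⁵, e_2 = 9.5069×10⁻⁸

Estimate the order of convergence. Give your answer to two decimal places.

p ≈ ln(e_2/e_1) / ln(e_1/e_0)
  = ln(9.5069×10⁻⁸/8.3331×10⁻⁵) / ln(8.3331×10⁻⁵/4.1568×10⁻³)
  = ln(0.00114086) / ln(0.0200469)
  = -6.77597 / -3.90968 ≈ 1.73313

1.73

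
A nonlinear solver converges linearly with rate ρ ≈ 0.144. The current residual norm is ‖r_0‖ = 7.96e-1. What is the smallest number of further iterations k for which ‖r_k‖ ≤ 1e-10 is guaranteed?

After k steps, ‖r_k‖ ≈ 7.96e-1·0.144^k.
Need 0.144^k ≤ 1e-10/7.96e-1 = 1.25628e-10.
k ≥ ln(1.25628e-10)/ln(0.144) = -22.7977/-1.93794 = 11.764.
Smallest integer k = 12.

12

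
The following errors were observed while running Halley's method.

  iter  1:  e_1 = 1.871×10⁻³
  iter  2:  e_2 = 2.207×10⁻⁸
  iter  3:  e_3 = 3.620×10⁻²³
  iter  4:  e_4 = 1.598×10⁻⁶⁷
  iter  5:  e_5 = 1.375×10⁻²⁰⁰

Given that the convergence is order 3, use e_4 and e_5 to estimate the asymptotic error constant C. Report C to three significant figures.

3.37

C ≈ e_5 / e_4^3
  = 1.375×10⁻²⁰⁰ / (1.598×10⁻⁶⁷)^3
  = 1.375×10⁻²⁰⁰ / 4.08066e-201 ≈ 3.3696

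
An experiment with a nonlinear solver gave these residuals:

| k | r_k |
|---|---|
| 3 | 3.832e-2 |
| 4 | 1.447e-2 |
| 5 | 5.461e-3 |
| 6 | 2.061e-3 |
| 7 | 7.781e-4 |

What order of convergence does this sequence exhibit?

1

Consecutive ratios: r_7/r_6 = 7.781e-4/2.061e-3 = 0.377535, r_6/r_5 = 2.061e-3/5.461e-3 = 0.377403.
p ≈ ln(0.377535)/ln(0.377403) = -0.9741/-0.9744 ≈ 1.00.
So the convergence is linear (order 1).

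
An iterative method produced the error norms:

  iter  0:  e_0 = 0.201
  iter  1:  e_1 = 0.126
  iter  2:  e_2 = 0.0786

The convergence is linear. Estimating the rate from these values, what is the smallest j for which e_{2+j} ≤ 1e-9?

39

Rate ρ ≈ e_2/e_1 = 0.0786/0.126 = 0.6238.
After j more steps, e_{2+j} ≈ 0.0786·ρ^j; need ρ^j ≤ 1e-9/0.0786 = 1.27226e-08.
j ≥ ln(1.27226e-08)/ln(0.6238) = -18.1799/-0.47193 = 38.522.
So 39 more iterations are needed.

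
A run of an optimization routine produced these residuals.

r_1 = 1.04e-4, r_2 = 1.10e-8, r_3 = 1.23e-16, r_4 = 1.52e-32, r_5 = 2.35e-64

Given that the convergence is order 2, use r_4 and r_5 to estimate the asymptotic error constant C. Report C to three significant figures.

C ≈ r_5 / r_4^2
  = 2.35e-64 / (1.52e-32)^2
  = 2.35e-64 / 2.3104e-64 ≈ 1.0171

1.02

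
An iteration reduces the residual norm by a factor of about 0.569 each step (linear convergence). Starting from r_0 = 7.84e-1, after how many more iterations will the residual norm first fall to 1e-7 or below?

After k steps, r_k ≈ 7.84e-1·0.569^k.
Need 0.569^k ≤ 1e-7/7.84e-1 = 1.27551e-07.
k ≥ ln(1.27551e-07)/ln(0.569) = -15.8747/-0.56387 = 28.153.
Smallest integer k = 29.

29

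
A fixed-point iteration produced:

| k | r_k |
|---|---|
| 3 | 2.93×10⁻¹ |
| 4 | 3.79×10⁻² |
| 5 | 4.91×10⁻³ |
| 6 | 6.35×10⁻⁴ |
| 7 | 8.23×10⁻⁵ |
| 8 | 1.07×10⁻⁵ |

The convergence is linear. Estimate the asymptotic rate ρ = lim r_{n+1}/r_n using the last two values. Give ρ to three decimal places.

ρ ≈ r_8/r_7 = 1.07×10⁻⁵/8.23×10⁻⁵ = 0.13001

0.130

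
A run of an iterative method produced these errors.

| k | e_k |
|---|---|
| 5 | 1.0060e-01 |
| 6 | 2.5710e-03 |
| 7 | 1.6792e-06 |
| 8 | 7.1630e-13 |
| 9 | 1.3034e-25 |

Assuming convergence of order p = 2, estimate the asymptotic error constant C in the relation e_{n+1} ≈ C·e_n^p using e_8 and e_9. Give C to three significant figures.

0.254

C ≈ e_9 / e_8^2
  = 1.3034e-25 / (7.1630e-13)^2
  = 1.3034e-25 / 5.13086e-25 ≈ 0.25403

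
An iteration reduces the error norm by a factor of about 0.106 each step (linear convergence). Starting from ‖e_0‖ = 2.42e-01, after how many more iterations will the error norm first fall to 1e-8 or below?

8

After k steps, ‖e_k‖ ≈ 2.42e-01·0.106^k.
Need 0.106^k ≤ 1e-8/2.42e-01 = 4.13223e-08.
k ≥ ln(4.13223e-08)/ln(0.106) = -17.0019/-2.24432 = 7.576.
Smallest integer k = 8.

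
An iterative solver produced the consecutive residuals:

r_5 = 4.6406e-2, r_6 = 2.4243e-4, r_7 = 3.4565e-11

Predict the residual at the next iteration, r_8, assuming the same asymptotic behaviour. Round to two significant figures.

First estimate the order: p ≈ ln(r_7/r_6) / ln(r_6/r_5) = ln(3.4565e-11/2.4243e-4)/ln(2.4243e-4/4.6406e-2) = ln(1.42577e-07)/ln(0.00522411) ≈ 3.0000.
Then r_8 ≈ r_7·(r_7/r_6)^p = 3.4565e-11·(1.42577e-07)^3.0000 = 3.4565e-11·2.89833e-21 ≈ 1.002e-31.

1.0e-31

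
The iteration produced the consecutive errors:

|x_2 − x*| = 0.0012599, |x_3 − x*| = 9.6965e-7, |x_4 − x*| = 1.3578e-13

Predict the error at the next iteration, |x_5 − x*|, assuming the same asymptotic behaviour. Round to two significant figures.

First estimate the order: p ≈ ln(|x_4 − x*|/|x_3 − x*|) / ln(|x_3 − x*|/|x_2 − x*|) = ln(1.3578e-13/9.6965e-7)/ln(9.6965e-7/0.0012599) = ln(1.4003e-07)/ln(0.000769625) ≈ 2.2012.
Then |x_5 − x*| ≈ |x_4 − x*|·(|x_4 − x*|/|x_3 − x*|)^p = 1.3578e-13·(1.4003e-07)^2.2012 = 1.3578e-13·8.19336e-16 ≈ 1.112e-28.

1.1e-28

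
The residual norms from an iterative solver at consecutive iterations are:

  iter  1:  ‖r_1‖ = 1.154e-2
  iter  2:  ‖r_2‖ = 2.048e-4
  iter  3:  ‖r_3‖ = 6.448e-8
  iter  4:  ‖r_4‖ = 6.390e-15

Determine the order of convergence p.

Consecutive ratios: ‖r_4‖/‖r_3‖ = 6.390e-15/6.448e-8 = 9.91005e-08, ‖r_3‖/‖r_2‖ = 6.448e-8/2.048e-4 = 0.000314844.
p ≈ ln(9.91005e-08)/ln(0.000314844) = -16.1271/-8.0634 ≈ 2.00.
So the convergence is quadratic (order 2).

2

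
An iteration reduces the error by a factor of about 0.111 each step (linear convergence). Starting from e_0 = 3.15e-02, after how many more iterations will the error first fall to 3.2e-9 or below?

8

After k steps, e_k ≈ 3.15e-02·0.111^k.
Need 0.111^k ≤ 3.2e-9/3.15e-02 = 1.01587e-07.
k ≥ ln(1.01587e-07)/ln(0.111) = -16.1024/-2.19823 = 7.325.
Smallest integer k = 8.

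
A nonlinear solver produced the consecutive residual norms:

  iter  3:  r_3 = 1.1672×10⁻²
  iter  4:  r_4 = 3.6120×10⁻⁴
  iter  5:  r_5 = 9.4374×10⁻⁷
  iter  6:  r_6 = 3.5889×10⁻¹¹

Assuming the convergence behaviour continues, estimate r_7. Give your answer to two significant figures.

First estimate the order: p ≈ ln(r_6/r_5) / ln(r_5/r_4) = ln(3.5889×10⁻¹¹/9.4374×10⁻⁷)/ln(9.4374×10⁻⁷/3.6120×10⁻⁴) = ln(3.80285e-05)/ln(0.00261279) ≈ 1.7112.
Then r_7 ≈ r_6·(r_6/r_5)^p = 3.5889×10⁻¹¹·(3.80285e-05)^1.7112 = 3.5889×10⁻¹¹·2.73327e-08 ≈ 9.809e-19.

9.8e-19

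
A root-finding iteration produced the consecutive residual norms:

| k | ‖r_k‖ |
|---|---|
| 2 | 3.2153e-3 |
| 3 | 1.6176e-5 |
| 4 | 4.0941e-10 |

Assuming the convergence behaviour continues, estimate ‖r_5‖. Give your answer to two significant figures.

First estimate the order: p ≈ ln(‖r_4‖/‖r_3‖) / ln(‖r_3‖/‖r_2‖) = ln(4.0941e-10/1.6176e-5)/ln(1.6176e-5/3.2153e-3) = ln(2.53097e-05)/ln(0.00503095) ≈ 2.0000.
Then ‖r_5‖ ≈ ‖r_4‖·(‖r_4‖/‖r_3‖)^p = 4.0941e-10·(2.53097e-05)^2.0000 = 4.0941e-10·6.40581e-10 ≈ 2.623e-19.

2.6e-19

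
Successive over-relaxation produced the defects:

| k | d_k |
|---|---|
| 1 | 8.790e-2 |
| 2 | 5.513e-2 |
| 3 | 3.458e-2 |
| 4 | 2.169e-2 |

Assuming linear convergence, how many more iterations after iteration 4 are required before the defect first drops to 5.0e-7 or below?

23

Rate ρ ≈ d_4/d_3 = 2.169e-2/3.458e-2 = 0.6272.
After j more steps, d_{4+j} ≈ 2.169e-2·ρ^j; need ρ^j ≤ 5.0e-7/2.169e-2 = 2.30521e-05.
j ≥ ln(2.30521e-05)/ln(0.6272) = -10.6778/-0.46649 = 22.890.
So 23 more iterations are needed.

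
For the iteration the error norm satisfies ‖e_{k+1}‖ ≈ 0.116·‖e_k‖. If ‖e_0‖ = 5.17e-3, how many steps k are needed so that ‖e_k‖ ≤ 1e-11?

10

After k steps, ‖e_k‖ ≈ 5.17e-3·0.116^k.
Need 0.116^k ≤ 1e-11/5.17e-3 = 1.93424e-09.
k ≥ ln(1.93424e-09)/ln(0.116) = -20.0636/-2.15417 = 9.314.
Smallest integer k = 10.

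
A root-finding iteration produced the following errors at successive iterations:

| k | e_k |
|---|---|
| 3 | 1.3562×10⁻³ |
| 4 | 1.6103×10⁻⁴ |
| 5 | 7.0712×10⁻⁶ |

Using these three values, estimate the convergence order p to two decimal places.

1.47

p ≈ ln(e_5/e_4) / ln(e_4/e_3)
  = ln(7.0712×10⁻⁶/1.6103×10⁻⁴) / ln(1.6103×10⁻⁴/1.3562×10⁻³)
  = ln(0.0439123) / ln(0.118736)
  = -3.12556 / -2.13085 ≈ 1.46681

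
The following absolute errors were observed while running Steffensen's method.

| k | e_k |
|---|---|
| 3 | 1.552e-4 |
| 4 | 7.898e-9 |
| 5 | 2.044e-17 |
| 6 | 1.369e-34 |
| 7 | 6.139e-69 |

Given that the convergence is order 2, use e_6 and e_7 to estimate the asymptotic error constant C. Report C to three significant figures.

0.328

C ≈ e_7 / e_6^2
  = 6.139e-69 / (1.369e-34)^2
  = 6.139e-69 / 1.87416e-68 ≈ 0.32756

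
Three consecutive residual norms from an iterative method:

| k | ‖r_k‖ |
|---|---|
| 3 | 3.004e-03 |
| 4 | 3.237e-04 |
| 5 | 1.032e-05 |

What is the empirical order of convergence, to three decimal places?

p ≈ ln(‖r_5‖/‖r_4‖) / ln(‖r_4‖/‖r_3‖)
  = ln(1.032e-05/3.237e-04) / ln(3.237e-04/3.004e-03)
  = ln(0.0318814) / ln(0.107756)
  = -3.445733 / -2.227886 ≈ 1.546638

1.547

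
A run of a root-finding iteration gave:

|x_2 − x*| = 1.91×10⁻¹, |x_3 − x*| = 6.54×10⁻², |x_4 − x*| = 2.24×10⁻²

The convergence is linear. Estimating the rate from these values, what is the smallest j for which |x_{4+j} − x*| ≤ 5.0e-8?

13

Rate ρ ≈ |x_4 − x*|/|x_3 − x*| = 2.24×10⁻²/6.54×10⁻² = 0.3425.
After j more steps, |x_{4+j} − x*| ≈ 2.24×10⁻²·ρ^j; need ρ^j ≤ 5.0e-8/2.24×10⁻² = 2.23214e-06.
j ≥ ln(2.23214e-06)/ln(0.3425) = -13.0125/-1.07148 = 12.144.
So 13 more iterations are needed.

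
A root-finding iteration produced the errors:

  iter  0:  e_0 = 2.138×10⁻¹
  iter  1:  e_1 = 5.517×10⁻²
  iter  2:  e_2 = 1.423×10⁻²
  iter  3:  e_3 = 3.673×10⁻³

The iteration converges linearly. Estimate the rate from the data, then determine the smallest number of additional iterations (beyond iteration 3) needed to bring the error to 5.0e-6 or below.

5

Rate ρ ≈ e_3/e_2 = 3.673×10⁻³/1.423×10⁻² = 0.2581.
After j more steps, e_{3+j} ≈ 3.673×10⁻³·ρ^j; need ρ^j ≤ 5.0e-6/3.673×10⁻³ = 0.00136129.
j ≥ ln(0.00136129)/ln(0.2581) = -6.5993/-1.35441 = 4.872.
So 5 more iterations are needed.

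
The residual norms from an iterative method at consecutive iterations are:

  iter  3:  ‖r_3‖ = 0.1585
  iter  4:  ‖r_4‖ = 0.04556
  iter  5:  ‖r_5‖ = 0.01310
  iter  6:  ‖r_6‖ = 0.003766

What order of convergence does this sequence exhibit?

1

Consecutive ratios: ‖r_6‖/‖r_5‖ = 0.003766/0.01310 = 0.287481, ‖r_5‖/‖r_4‖ = 0.01310/0.04556 = 0.287533.
p ≈ ln(0.287481)/ln(0.287533) = -1.2466/-1.2464 ≈ 1.00.
So the convergence is linear (order 1).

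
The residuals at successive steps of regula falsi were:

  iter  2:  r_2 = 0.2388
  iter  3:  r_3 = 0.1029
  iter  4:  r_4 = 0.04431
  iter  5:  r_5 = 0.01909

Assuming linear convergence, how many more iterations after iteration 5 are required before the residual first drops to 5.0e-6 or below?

Rate ρ ≈ r_5/r_4 = 0.01909/0.04431 = 0.4308.
After j more steps, r_{5+j} ≈ 0.01909·ρ^j; need ρ^j ≤ 5.0e-6/0.01909 = 0.000261917.
j ≥ ln(0.000261917)/ln(0.4308) = -8.2475/-0.84211 = 9.794.
So 10 more iterations are needed.

10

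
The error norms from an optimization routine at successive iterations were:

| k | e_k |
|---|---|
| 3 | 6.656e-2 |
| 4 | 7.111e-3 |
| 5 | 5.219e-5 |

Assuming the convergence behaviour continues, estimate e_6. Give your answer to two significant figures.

First estimate the order: p ≈ ln(e_5/e_4) / ln(e_4/e_3) = ln(5.219e-5/7.111e-3)/ln(7.111e-3/6.656e-2) = ln(0.00733933)/ln(0.106836) ≈ 2.1974.
Then e_6 ≈ e_5·(e_5/e_4)^p = 5.219e-5·(0.00733933)^2.1974 = 5.219e-5·2.04171e-05 ≈ 1.066e-09.

1.1e-9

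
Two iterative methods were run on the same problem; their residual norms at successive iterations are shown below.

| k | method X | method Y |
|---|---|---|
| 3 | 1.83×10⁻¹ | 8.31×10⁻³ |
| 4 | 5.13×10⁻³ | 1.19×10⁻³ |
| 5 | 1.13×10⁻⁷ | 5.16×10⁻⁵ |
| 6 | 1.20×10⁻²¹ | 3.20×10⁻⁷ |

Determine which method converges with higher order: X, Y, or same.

X

Method X: p ≈ ln(1.20×10⁻²¹/1.13×10⁻⁷)/ln(1.13×10⁻⁷/5.13×10⁻³) ≈ 3.00.
Method Y: p ≈ ln(3.20×10⁻⁷/5.16×10⁻⁵)/ln(5.16×10⁻⁵/1.19×10⁻³) ≈ 1.62.
Method X has the higher order (≈3.0 vs ≈1.6).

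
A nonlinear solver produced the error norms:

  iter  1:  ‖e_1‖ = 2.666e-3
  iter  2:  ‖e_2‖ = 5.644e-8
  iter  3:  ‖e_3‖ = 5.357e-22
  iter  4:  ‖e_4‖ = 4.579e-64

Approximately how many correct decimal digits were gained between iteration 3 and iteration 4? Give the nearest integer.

Digits gained ≈ log₁₀(‖e_3‖/‖e_4‖) = log₁₀(5.357e-22/4.579e-64) = log₁₀(1.16991e+42) ≈ 42.068.

42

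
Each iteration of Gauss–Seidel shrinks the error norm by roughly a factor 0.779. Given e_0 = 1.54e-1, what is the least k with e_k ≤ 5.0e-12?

After k steps, e_k ≈ 1.54e-1·0.779^k.
Need 0.779^k ≤ 5.0e-12/1.54e-1 = 3.24675e-11.
k ≥ ln(3.24675e-11)/ln(0.779) = -24.1508/-0.24974 = 96.704.
Smallest integer k = 97.

97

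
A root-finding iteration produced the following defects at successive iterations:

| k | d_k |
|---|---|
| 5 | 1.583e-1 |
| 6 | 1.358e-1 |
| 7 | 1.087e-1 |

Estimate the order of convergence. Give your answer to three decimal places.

p ≈ ln(d_7/d_6) / ln(d_6/d_5)
  = ln(1.087e-1/1.358e-1) / ln(1.358e-1/1.583e-1)
  = ln(0.800442) / ln(0.857865)
  = -0.222591 / -0.153309 ≈ 1.451911

1.452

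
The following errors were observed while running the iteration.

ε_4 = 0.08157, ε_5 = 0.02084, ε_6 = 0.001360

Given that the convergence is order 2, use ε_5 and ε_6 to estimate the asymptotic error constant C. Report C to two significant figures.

3.1

C ≈ ε_6 / ε_5^2
  = 0.001360 / (0.02084)^2
  = 0.001360 / 0.000434306 ≈ 3.1314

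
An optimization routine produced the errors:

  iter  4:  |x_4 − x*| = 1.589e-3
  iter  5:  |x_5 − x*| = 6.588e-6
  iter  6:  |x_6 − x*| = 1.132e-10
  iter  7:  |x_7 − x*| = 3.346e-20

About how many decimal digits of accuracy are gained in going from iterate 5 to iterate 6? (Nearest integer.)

Digits gained ≈ log₁₀(|x_5 − x*|/|x_6 − x*|) = log₁₀(6.588e-6/1.132e-10) = log₁₀(58197.9) ≈ 4.765.

5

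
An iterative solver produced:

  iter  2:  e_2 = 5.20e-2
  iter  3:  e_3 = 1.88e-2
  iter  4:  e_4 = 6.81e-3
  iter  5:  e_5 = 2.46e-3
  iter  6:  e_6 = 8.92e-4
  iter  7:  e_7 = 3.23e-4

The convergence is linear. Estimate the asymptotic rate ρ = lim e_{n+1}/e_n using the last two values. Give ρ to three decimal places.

0.362

ρ ≈ e_7/e_6 = 3.23e-4/8.92e-4 = 0.36211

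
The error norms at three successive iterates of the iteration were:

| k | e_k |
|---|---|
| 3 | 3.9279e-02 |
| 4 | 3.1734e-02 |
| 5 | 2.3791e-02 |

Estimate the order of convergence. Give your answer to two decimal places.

1.35

p ≈ ln(e_5/e_4) / ln(e_4/e_3)
  = ln(2.3791e-02/3.1734e-02) / ln(3.1734e-02/3.9279e-02)
  = ln(0.749701) / ln(0.807913)
  = -0.28808 / -0.21330 ≈ 1.35059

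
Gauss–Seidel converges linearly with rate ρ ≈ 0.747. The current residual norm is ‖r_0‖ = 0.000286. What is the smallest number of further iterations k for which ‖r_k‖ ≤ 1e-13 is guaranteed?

After k steps, ‖r_k‖ ≈ 0.000286·0.747^k.
Need 0.747^k ≤ 1e-13/0.000286 = 3.4965e-10.
k ≥ ln(3.4965e-10)/ln(0.747) = -21.7741/-0.29169 = 74.648.
Smallest integer k = 75.

75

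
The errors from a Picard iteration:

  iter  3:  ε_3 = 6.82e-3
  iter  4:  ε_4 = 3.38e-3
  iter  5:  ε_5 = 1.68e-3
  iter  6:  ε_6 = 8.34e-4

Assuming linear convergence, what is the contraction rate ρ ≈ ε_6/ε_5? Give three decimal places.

ρ ≈ ε_6/ε_5 = 8.34e-4/1.68e-3 = 0.49643

0.496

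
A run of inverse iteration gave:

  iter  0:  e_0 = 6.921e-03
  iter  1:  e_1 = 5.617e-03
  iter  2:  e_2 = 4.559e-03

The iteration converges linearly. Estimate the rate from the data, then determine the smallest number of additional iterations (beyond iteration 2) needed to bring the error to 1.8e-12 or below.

Rate ρ ≈ e_2/e_1 = 4.559e-03/5.617e-03 = 0.8116.
After j more steps, e_{2+j} ≈ 4.559e-03·ρ^j; need ρ^j ≤ 1.8e-12/4.559e-03 = 3.94823e-10.
j ≥ ln(3.94823e-10)/ln(0.8116) = -21.6526/-0.20875 = 103.725.
So 104 more iterations are needed.

104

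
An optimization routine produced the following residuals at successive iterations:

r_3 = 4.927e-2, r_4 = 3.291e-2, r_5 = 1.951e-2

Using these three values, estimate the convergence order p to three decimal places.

p ≈ ln(r_5/r_4) / ln(r_4/r_3)
  = ln(1.951e-2/3.291e-2) / ln(3.291e-2/4.927e-2)
  = ln(0.592829) / ln(0.667952)
  = -0.522849 / -0.403539 ≈ 1.295659

1.296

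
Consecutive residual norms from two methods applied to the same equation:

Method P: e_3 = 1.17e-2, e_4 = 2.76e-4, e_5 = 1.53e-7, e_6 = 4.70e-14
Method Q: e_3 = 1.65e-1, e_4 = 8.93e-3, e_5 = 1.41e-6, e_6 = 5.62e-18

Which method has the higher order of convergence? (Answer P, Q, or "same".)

Method P: p ≈ ln(4.70e-14/1.53e-7)/ln(1.53e-7/2.76e-4) ≈ 2.00.
Method Q: p ≈ ln(5.62e-18/1.41e-6)/ln(1.41e-6/8.93e-3) ≈ 3.00.
Method Q has the higher order (≈3.0 vs ≈2.0).

Q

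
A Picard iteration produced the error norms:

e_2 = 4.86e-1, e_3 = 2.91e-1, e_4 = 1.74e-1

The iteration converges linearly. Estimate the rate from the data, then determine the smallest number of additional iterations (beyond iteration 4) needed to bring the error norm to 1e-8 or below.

33

Rate ρ ≈ e_4/e_3 = 1.74e-1/2.91e-1 = 0.5979.
After j more steps, e_{4+j} ≈ 1.74e-1·ρ^j; need ρ^j ≤ 1e-8/1.74e-1 = 5.74713e-08.
j ≥ ln(5.74713e-08)/ln(0.5979) = -16.6720/-0.51433 = 32.415.
So 33 more iterations are needed.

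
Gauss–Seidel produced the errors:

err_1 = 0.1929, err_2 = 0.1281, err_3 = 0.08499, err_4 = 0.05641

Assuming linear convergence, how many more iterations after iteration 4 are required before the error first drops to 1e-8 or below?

Rate ρ ≈ err_4/err_3 = 0.05641/0.08499 = 0.6637.
After j more steps, err_{4+j} ≈ 0.05641·ρ^j; need ρ^j ≤ 1e-8/0.05641 = 1.77274e-07.
j ≥ ln(1.77274e-07)/ln(0.6637) = -15.5456/-0.40993 = 37.923.
So 38 more iterations are needed.

38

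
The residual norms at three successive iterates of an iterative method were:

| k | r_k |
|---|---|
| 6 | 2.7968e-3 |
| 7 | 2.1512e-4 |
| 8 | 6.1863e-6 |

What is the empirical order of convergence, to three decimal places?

1.384

p ≈ ln(r_8/r_7) / ln(r_7/r_6)
  = ln(6.1863e-6/2.1512e-4) / ln(2.1512e-4/2.7968e-3)
  = ln(0.0287574) / ln(0.0769165)
  = -3.548860 / -2.565035 ≈ 1.383552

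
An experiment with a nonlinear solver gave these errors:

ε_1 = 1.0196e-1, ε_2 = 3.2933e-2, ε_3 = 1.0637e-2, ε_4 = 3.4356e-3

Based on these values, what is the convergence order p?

1

Consecutive ratios: ε_4/ε_3 = 3.4356e-3/1.0637e-2 = 0.322986, ε_3/ε_2 = 1.0637e-2/3.2933e-2 = 0.322989.
p ≈ ln(0.322986)/ln(0.322989) = -1.1301/-1.1301 ≈ 1.00.
So the convergence is linear (order 1).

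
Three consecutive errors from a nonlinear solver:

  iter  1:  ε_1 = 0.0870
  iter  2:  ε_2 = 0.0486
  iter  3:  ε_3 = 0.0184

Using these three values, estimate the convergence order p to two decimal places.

1.67

p ≈ ln(ε_3/ε_2) / ln(ε_2/ε_1)
  = ln(0.0184/0.0486) / ln(0.0486/0.0870)
  = ln(0.378601) / ln(0.558621)
  = -0.97127 / -0.58228 ≈ 1.66805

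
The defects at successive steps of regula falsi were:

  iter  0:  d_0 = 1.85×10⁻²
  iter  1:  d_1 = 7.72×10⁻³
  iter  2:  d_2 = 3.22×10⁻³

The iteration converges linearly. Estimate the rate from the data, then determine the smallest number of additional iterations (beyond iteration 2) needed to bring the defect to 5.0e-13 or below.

Rate ρ ≈ d_2/d_1 = 3.22×10⁻³/7.72×10⁻³ = 0.4171.
After j more steps, d_{2+j} ≈ 3.22×10⁻³·ρ^j; need ρ^j ≤ 5.0e-13/3.22×10⁻³ = 1.5528e-10.
j ≥ ln(1.5528e-10)/ln(0.4171) = -22.5858/-0.87443 = 25.829.
So 26 more iterations are needed.

26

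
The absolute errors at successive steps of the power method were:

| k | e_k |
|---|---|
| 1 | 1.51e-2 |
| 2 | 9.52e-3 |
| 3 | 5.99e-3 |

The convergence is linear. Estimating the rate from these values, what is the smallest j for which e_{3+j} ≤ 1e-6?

19

Rate ρ ≈ e_3/e_2 = 5.99e-3/9.52e-3 = 0.6292.
After j more steps, e_{3+j} ≈ 5.99e-3·ρ^j; need ρ^j ≤ 1e-6/5.99e-3 = 0.000166945.
j ≥ ln(0.000166945)/ln(0.6292) = -8.6978/-0.46331 = 18.773.
So 19 more iterations are needed.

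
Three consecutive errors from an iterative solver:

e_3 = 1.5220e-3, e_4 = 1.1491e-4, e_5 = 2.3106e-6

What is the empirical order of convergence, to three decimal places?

1.512

p ≈ ln(e_5/e_4) / ln(e_4/e_3)
  = ln(2.3106e-6/1.1491e-4) / ln(1.1491e-4/1.5220e-3)
  = ln(0.0201079) / ln(0.0754993)
  = -3.906643 / -2.583632 ≈ 1.512074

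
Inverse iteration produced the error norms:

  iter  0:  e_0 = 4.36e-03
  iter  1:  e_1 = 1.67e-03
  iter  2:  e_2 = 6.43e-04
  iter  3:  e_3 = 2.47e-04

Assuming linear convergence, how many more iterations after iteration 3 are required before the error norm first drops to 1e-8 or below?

Rate ρ ≈ e_3/e_2 = 2.47e-04/6.43e-04 = 0.3841.
After j more steps, e_{3+j} ≈ 2.47e-04·ρ^j; need ρ^j ≤ 1e-8/2.47e-04 = 4.04858e-05.
j ≥ ln(4.04858e-05)/ln(0.3841) = -10.1146/-0.95685 = 10.571.
So 11 more iterations are needed.

11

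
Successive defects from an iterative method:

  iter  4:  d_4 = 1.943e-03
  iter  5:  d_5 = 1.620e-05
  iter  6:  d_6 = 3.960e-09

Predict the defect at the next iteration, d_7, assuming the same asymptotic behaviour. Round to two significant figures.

First estimate the order: p ≈ ln(d_6/d_5) / ln(d_5/d_4) = ln(3.960e-09/1.620e-05)/ln(1.620e-05/1.943e-03) = ln(0.000244444)/ln(0.00833762) ≈ 1.7373.
Then d_7 ≈ d_6·(d_6/d_5)^p = 3.960e-09·(0.000244444)^1.7373 = 3.960e-09·5.31109e-07 ≈ 2.103e-15.

2.1e-15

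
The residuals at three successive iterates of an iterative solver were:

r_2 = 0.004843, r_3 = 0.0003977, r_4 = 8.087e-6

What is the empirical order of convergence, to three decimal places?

p ≈ ln(r_4/r_3) / ln(r_3/r_2)
  = ln(8.087e-6/0.0003977) / ln(0.0003977/0.004843)
  = ln(0.0203344) / ln(0.0821185)
  = -3.895441 / -2.499592 ≈ 1.558431

1.558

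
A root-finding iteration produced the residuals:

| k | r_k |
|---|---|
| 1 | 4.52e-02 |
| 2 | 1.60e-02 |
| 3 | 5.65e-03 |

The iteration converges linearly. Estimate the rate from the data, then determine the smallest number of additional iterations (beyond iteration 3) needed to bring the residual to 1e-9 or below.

Rate ρ ≈ r_3/r_2 = 5.65e-03/1.60e-02 = 0.3531.
After j more steps, r_{3+j} ≈ 5.65e-03·ρ^j; need ρ^j ≤ 1e-9/5.65e-03 = 1.76991e-07.
j ≥ ln(1.76991e-07)/ln(0.3531) = -15.5472/-1.04100 = 14.935.
So 15 more iterations are needed.

15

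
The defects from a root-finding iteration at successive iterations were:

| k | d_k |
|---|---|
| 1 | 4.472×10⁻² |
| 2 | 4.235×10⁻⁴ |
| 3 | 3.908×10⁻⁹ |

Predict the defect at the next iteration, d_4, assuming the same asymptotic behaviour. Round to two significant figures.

First estimate the order: p ≈ ln(d_3/d_2) / ln(d_2/d_1) = ln(3.908×10⁻⁹/4.235×10⁻⁴)/ln(4.235×10⁻⁴/4.472×10⁻²) = ln(9.22786e-06)/ln(0.00947004) ≈ 2.4880.
Then d_4 ≈ d_3·(d_3/d_2)^p = 3.908×10⁻⁹·(9.22786e-06)^2.4880 = 3.908×10⁻⁹·2.97284e-13 ≈ 1.162e-21.

1.2e-21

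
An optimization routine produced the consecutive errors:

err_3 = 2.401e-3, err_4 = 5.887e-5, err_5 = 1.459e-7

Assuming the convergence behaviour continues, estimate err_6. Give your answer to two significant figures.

First estimate the order: p ≈ ln(err_5/err_4) / ln(err_4/err_3) = ln(1.459e-7/5.887e-5)/ln(5.887e-5/2.401e-3) = ln(0.00247834)/ln(0.024519) ≈ 1.6180.
Then err_6 ≈ err_5·(err_5/err_4)^p = 1.459e-7·(0.00247834)^1.6180 = 1.459e-7·6.07788e-05 ≈ 8.868e-12.

8.9e-12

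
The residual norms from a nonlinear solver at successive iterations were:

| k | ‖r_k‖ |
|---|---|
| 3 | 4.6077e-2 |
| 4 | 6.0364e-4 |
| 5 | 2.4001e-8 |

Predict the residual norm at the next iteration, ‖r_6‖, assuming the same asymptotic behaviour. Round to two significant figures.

First estimate the order: p ≈ ln(‖r_5‖/‖r_4‖) / ln(‖r_4‖/‖r_3‖) = ln(2.4001e-8/6.0364e-4)/ln(6.0364e-4/4.6077e-2) = ln(3.97605e-05)/ln(0.0131007) ≈ 2.3374.
Then ‖r_6‖ ≈ ‖r_5‖·(‖r_5‖/‖r_4‖)^p = 2.4001e-8·(3.97605e-05)^2.3374 = 2.4001e-8·5.17796e-11 ≈ 1.243e-18.

1.2e-18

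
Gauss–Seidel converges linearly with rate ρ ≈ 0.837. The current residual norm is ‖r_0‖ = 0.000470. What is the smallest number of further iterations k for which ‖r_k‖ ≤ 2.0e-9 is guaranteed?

After k steps, ‖r_k‖ ≈ 0.000470·0.837^k.
Need 0.837^k ≤ 2.0e-9/0.000470 = 4.25532e-06.
k ≥ ln(4.25532e-06)/ln(0.837) = -12.3673/-0.17793 = 69.507.
Smallest integer k = 70.

70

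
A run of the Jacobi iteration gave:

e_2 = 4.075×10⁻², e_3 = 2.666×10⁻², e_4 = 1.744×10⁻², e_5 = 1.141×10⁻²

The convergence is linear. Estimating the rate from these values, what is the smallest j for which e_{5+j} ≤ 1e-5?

17

Rate ρ ≈ e_5/e_4 = 1.141×10⁻²/1.744×10⁻² = 0.6542.
After j more steps, e_{5+j} ≈ 1.141×10⁻²·ρ^j; need ρ^j ≤ 1e-5/1.141×10⁻² = 0.000876424.
j ≥ ln(0.000876424)/ln(0.6542) = -7.0397/-0.42434 = 16.590.
So 17 more iterations are needed.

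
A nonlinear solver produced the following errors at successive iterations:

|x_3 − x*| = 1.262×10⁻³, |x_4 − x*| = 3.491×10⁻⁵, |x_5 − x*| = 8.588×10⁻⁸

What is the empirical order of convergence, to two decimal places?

1.67

p ≈ ln(|x_5 − x*|/|x_4 − x*|) / ln(|x_4 − x*|/|x_3 − x*|)
  = ln(8.588×10⁻⁸/3.491×10⁻⁵) / ln(3.491×10⁻⁵/1.262×10⁻³)
  = ln(0.00246004) / ln(0.0276624)
  = -6.00758 / -3.58768 ≈ 1.67450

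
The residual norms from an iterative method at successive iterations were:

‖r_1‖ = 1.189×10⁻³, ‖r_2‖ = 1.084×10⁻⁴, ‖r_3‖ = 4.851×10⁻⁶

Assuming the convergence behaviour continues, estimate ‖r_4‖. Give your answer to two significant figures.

8.6e-8

First estimate the order: p ≈ ln(‖r_3‖/‖r_2‖) / ln(‖r_2‖/‖r_1‖) = ln(4.851×10⁻⁶/1.084×10⁻⁴)/ln(1.084×10⁻⁴/1.189×10⁻³) = ln(0.0447509)/ln(0.091169) ≈ 1.2971.
Then ‖r_4‖ ≈ ‖r_3‖·(‖r_3‖/‖r_2‖)^p = 4.851×10⁻⁶·(0.0447509)^1.2971 = 4.851×10⁻⁶·0.017781 ≈ 8.626e-08.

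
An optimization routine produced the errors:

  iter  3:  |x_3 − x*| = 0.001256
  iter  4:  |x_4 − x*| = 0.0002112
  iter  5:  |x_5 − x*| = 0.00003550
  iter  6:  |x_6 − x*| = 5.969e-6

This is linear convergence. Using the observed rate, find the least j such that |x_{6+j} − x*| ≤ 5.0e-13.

Rate ρ ≈ |x_6 − x*|/|x_5 − x*| = 5.969e-6/0.00003550 = 0.1681.
After j more steps, |x_{6+j} − x*| ≈ 5.969e-6·ρ^j; need ρ^j ≤ 5.0e-13/5.969e-6 = 8.37661e-08.
j ≥ ln(8.37661e-08)/ln(0.1681) = -16.2952/-1.78320 = 9.138.
So 10 more iterations are needed.

10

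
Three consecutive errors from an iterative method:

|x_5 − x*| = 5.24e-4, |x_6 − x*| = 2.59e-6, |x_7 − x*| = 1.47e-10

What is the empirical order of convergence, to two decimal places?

1.84

p ≈ ln(|x_7 − x*|/|x_6 − x*|) / ln(|x_6 − x*|/|x_5 − x*|)
  = ln(1.47e-10/2.59e-6) / ln(2.59e-6/5.24e-4)
  = ln(5.67568e-05) / ln(0.00494275)
  = -9.77674 / -5.30983 ≈ 1.84125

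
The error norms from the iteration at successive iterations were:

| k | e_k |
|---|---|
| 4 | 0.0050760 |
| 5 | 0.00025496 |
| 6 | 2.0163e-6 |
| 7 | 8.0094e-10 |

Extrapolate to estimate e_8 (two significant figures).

First estimate the order: p ≈ ln(e_7/e_6) / ln(e_6/e_5) = ln(8.0094e-10/2.0163e-6)/ln(2.0163e-6/0.00025496) = ln(0.000397233)/ln(0.0079083) ≈ 1.6180.
Then e_8 ≈ e_7·(e_7/e_6)^p = 8.0094e-10·(0.000397233)^1.6180 = 8.0094e-10·3.14236e-06 ≈ 2.517e-15.

2.5e-15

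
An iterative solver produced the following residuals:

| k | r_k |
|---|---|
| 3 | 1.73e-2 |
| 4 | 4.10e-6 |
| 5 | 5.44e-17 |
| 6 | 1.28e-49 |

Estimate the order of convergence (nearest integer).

Consecutive ratios: r_6/r_5 = 1.28e-49/5.44e-17 = 2.35294e-33, r_5/r_4 = 5.44e-17/4.10e-6 = 1.32683e-11.
p ≈ ln(2.35294e-33)/ln(1.32683e-11) = -75.1296/-25.0456 ≈ 3.00.
So the convergence is cubic (order 3).

3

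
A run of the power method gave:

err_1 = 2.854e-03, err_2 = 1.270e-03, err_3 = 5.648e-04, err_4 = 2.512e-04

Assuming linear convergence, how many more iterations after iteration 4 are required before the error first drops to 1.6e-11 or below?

21

Rate ρ ≈ err_4/err_3 = 2.512e-04/5.648e-04 = 0.4448.
After j more steps, err_{4+j} ≈ 2.512e-04·ρ^j; need ρ^j ≤ 1.6e-11/2.512e-04 = 6.36943e-08.
j ≥ ln(6.36943e-08)/ln(0.4448) = -16.5692/-0.81013 = 20.453.
So 21 more iterations are needed.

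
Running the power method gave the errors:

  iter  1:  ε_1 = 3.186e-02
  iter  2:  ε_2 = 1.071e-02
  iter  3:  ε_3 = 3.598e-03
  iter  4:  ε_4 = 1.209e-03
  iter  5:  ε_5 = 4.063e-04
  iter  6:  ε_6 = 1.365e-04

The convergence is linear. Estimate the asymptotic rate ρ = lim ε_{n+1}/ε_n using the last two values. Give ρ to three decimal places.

ρ ≈ ε_6/ε_5 = 1.365e-04/4.063e-04 = 0.33596

0.336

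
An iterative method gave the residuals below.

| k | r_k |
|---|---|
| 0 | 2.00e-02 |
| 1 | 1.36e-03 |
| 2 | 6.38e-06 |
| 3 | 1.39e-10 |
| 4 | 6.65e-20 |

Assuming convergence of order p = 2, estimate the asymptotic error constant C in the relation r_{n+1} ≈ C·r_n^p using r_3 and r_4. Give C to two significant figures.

3.4

C ≈ r_4 / r_3^2
  = 6.65e-20 / (1.39e-10)^2
  = 6.65e-20 / 1.9321e-20 ≈ 3.4419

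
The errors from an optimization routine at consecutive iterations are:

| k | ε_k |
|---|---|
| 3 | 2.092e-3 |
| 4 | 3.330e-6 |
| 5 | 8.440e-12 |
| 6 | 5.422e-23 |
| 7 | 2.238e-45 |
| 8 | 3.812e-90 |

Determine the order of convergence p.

2

Consecutive ratios: ε_8/ε_7 = 3.812e-90/2.238e-45 = 1.70331e-45, ε_7/ε_6 = 2.238e-45/5.422e-23 = 4.12763e-23.
p ≈ ln(1.70331e-45)/ln(4.12763e-23) = -103.0838/-51.5418 ≈ 2.00.
So the convergence is quadratic (order 2).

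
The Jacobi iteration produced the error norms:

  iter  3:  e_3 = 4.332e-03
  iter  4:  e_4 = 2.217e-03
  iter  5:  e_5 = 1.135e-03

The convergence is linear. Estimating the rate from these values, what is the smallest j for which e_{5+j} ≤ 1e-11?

28

Rate ρ ≈ e_5/e_4 = 1.135e-03/2.217e-03 = 0.5120.
After j more steps, e_{5+j} ≈ 1.135e-03·ρ^j; need ρ^j ≤ 1e-11/1.135e-03 = 8.81057e-09.
j ≥ ln(8.81057e-09)/ln(0.5120) = -18.5473/-0.66943 = 27.706.
So 28 more iterations are needed.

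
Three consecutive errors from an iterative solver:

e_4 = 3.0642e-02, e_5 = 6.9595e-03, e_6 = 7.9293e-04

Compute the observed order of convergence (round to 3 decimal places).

p ≈ ln(e_6/e_5) / ln(e_5/e_4)
  = ln(7.9293e-04/6.9595e-03) / ln(6.9595e-03/3.0642e-02)
  = ln(0.113935) / ln(0.227123)
  = -2.172127 / -1.482264 ≈ 1.465412

1.465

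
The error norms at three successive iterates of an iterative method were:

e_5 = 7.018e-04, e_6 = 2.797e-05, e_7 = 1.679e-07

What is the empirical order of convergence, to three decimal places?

1.587

p ≈ ln(e_7/e_6) / ln(e_6/e_5)
  = ln(1.679e-07/2.797e-05) / ln(2.797e-05/7.018e-04)
  = ln(0.00600286) / ln(0.0398547)
  = -5.115519 / -3.222515 ≈ 1.587431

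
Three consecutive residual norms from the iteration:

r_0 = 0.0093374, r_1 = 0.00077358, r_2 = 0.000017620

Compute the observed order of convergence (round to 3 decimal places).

1.518

p ≈ ln(r_2/r_1) / ln(r_1/r_0)
  = ln(0.000017620/0.00077358) / ln(0.00077358/0.0093374)
  = ln(0.0227772) / ln(0.0828475)
  = -3.781995 / -2.490754 ≈ 1.518414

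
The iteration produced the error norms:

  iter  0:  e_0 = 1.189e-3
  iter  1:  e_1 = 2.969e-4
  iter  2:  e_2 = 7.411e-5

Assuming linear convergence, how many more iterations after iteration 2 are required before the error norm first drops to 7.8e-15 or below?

Rate ρ ≈ e_2/e_1 = 7.411e-5/2.969e-4 = 0.2496.
After j more steps, e_{2+j} ≈ 7.411e-5·ρ^j; need ρ^j ≤ 7.8e-15/7.411e-5 = 1.05249e-10.
j ≥ ln(1.05249e-10)/ln(0.2496) = -22.9747/-1.38790 = 16.554.
So 17 more iterations are needed.

17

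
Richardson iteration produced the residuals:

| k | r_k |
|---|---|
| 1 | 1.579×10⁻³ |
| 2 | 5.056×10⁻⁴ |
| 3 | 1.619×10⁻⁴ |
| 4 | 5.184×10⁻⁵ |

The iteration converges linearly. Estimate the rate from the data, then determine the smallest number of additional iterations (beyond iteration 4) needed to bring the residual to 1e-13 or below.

18

Rate ρ ≈ r_4/r_3 = 5.184×10⁻⁵/1.619×10⁻⁴ = 0.3202.
After j more steps, r_{4+j} ≈ 5.184×10⁻⁵·ρ^j; need ρ^j ≤ 1e-13/5.184×10⁻⁵ = 1.92901e-09.
j ≥ ln(1.92901e-09)/ln(0.3202) = -20.0663/-1.13881 = 17.620.
So 18 more iterations are needed.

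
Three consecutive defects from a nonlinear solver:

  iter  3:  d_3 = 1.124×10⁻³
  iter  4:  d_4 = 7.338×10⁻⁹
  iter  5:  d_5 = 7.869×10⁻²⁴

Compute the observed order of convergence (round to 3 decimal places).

2.887

p ≈ ln(d_5/d_4) / ln(d_4/d_3)
  = ln(7.869×10⁻²⁴/7.338×10⁻⁹) / ln(7.338×10⁻⁹/1.124×10⁻³)
  = ln(1.07236e-15) / ln(6.52847e-06)
  = -34.468915 / -11.939338 ≈ 2.887004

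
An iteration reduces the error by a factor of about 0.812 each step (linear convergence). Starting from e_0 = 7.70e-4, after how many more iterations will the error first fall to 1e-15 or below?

After k steps, e_k ≈ 7.70e-4·0.812^k.
Need 0.812^k ≤ 1e-15/7.70e-4 = 1.2987e-12.
k ≥ ln(1.2987e-12)/ln(0.812) = -27.3697/-0.20825 = 131.427.
Smallest integer k = 132.

132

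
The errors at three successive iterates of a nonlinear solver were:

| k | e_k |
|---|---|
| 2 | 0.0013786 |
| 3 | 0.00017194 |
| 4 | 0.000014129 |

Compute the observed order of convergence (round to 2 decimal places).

p ≈ ln(e_4/e_3) / ln(e_3/e_2)
  = ln(0.000014129/0.00017194) / ln(0.00017194/0.0013786)
  = ln(0.082174) / ln(0.124721)
  = -2.49892 / -2.08168 ≈ 1.20043

1.20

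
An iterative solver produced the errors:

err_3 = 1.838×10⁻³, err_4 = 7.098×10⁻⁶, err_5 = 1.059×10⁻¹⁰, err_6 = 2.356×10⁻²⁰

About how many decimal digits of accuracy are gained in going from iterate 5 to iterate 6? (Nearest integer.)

Digits gained ≈ log₁₀(err_5/err_6) = log₁₀(1.059×10⁻¹⁰/2.356×10⁻²⁰) = log₁₀(4.49491e+09) ≈ 9.653.

10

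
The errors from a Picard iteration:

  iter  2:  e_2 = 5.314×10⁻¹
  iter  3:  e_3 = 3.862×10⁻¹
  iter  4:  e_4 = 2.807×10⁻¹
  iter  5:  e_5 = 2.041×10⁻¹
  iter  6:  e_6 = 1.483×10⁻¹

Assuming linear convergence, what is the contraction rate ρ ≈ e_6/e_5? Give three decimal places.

0.727

ρ ≈ e_6/e_5 = 1.483×10⁻¹/2.041×10⁻¹ = 0.72660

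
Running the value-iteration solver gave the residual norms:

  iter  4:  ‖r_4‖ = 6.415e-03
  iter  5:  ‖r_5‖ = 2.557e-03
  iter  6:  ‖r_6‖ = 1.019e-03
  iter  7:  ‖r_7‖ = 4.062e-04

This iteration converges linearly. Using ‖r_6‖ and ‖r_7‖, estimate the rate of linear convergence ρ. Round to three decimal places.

ρ ≈ ‖r_7‖/‖r_6‖ = 4.062e-04/1.019e-03 = 0.39863

0.399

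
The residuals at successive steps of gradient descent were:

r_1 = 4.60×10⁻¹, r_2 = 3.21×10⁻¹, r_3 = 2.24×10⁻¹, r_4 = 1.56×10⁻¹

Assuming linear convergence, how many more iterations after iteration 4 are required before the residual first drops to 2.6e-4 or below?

Rate ρ ≈ r_4/r_3 = 1.56×10⁻¹/2.24×10⁻¹ = 0.6964.
After j more steps, r_{4+j} ≈ 1.56×10⁻¹·ρ^j; need ρ^j ≤ 2.6e-4/1.56×10⁻¹ = 0.00166667.
j ≥ ln(0.00166667)/ln(0.6964) = -6.3969/-0.36183 = 17.679.
So 18 more iterations are needed.

18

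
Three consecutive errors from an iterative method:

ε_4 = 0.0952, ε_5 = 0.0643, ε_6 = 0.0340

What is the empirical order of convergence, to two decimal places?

p ≈ ln(ε_6/ε_5) / ln(ε_5/ε_4)
  = ln(0.0340/0.0643) / ln(0.0643/0.0952)
  = ln(0.528771) / ln(0.67542)
  = -0.63720 / -0.39242 ≈ 1.62377

1.62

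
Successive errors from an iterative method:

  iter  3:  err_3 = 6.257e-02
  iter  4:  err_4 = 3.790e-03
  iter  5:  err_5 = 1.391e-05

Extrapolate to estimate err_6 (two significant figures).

First estimate the order: p ≈ ln(err_5/err_4) / ln(err_4/err_3) = ln(1.391e-05/3.790e-03)/ln(3.790e-03/6.257e-02) = ln(0.00367018)/ln(0.0605722) ≈ 1.9999.
Then err_6 ≈ err_5·(err_5/err_4)^p = 1.391e-05·(0.00367018)^1.9999 = 1.391e-05·1.34778e-05 ≈ 1.875e-10.

1.9e-10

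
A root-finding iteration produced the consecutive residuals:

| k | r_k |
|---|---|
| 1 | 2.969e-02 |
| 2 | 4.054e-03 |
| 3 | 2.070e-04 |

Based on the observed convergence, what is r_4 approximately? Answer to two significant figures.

First estimate the order: p ≈ ln(r_3/r_2) / ln(r_2/r_1) = ln(2.070e-04/4.054e-03)/ln(4.054e-03/2.969e-02) = ln(0.0510607)/ln(0.136544) ≈ 1.4940.
Then r_4 ≈ r_3·(r_3/r_2)^p = 2.070e-04·(0.0510607)^1.4940 = 2.070e-04·0.0117458 ≈ 2.431e-06.

2.4e-6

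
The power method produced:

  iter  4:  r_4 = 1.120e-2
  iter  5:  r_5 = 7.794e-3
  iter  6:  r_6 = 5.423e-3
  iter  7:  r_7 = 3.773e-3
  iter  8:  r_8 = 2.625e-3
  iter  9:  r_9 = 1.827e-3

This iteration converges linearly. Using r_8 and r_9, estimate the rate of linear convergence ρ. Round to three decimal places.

ρ ≈ r_9/r_8 = 1.827e-3/2.625e-3 = 0.69600

0.696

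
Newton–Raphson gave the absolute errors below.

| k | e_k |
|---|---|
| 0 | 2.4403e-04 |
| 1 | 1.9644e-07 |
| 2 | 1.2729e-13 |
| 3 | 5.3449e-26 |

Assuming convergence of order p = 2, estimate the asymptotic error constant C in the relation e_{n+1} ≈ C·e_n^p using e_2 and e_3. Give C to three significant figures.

C ≈ e_3 / e_2^2
  = 5.3449e-26 / (1.2729e-13)^2
  = 5.3449e-26 / 1.62027e-26 ≈ 3.2988

3.30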